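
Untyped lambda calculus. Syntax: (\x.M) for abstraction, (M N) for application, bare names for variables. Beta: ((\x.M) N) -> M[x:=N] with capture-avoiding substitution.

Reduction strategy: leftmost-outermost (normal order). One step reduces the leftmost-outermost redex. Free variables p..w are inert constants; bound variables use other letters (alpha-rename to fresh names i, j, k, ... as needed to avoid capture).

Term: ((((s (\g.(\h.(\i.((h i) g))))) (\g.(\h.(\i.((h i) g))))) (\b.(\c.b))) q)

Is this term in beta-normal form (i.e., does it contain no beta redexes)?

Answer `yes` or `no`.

Answer: yes

Derivation:
Term: ((((s (\g.(\h.(\i.((h i) g))))) (\g.(\h.(\i.((h i) g))))) (\b.(\c.b))) q)
No beta redexes found.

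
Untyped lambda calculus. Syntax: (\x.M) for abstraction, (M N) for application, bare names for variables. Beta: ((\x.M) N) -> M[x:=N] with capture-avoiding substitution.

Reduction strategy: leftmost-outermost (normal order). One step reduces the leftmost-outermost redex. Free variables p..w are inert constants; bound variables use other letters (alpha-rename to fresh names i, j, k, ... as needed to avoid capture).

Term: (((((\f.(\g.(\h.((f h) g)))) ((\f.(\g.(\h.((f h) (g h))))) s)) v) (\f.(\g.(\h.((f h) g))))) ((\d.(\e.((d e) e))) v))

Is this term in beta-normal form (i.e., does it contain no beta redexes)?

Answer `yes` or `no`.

Term: (((((\f.(\g.(\h.((f h) g)))) ((\f.(\g.(\h.((f h) (g h))))) s)) v) (\f.(\g.(\h.((f h) g))))) ((\d.(\e.((d e) e))) v))
Found 3 beta redex(es).

Answer: no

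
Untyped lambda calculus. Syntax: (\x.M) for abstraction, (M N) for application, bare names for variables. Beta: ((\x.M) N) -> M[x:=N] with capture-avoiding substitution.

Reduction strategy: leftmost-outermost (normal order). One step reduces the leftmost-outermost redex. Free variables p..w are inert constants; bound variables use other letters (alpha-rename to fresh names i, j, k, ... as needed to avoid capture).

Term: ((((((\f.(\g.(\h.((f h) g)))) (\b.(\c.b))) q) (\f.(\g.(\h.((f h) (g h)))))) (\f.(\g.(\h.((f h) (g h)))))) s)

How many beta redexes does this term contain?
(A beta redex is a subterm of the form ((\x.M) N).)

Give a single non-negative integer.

Answer: 1

Derivation:
Term: ((((((\f.(\g.(\h.((f h) g)))) (\b.(\c.b))) q) (\f.(\g.(\h.((f h) (g h)))))) (\f.(\g.(\h.((f h) (g h)))))) s)
  Redex: ((\f.(\g.(\h.((f h) g)))) (\b.(\c.b)))
Total redexes: 1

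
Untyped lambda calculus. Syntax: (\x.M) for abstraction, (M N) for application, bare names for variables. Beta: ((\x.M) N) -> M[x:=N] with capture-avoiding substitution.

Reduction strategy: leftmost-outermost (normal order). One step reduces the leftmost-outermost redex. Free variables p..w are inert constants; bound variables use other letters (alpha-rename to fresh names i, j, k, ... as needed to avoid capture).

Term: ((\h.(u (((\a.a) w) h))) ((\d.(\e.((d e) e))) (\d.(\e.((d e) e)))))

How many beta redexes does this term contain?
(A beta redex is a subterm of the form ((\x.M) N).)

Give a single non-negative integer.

Answer: 3

Derivation:
Term: ((\h.(u (((\a.a) w) h))) ((\d.(\e.((d e) e))) (\d.(\e.((d e) e)))))
  Redex: ((\h.(u (((\a.a) w) h))) ((\d.(\e.((d e) e))) (\d.(\e.((d e) e)))))
  Redex: ((\a.a) w)
  Redex: ((\d.(\e.((d e) e))) (\d.(\e.((d e) e))))
Total redexes: 3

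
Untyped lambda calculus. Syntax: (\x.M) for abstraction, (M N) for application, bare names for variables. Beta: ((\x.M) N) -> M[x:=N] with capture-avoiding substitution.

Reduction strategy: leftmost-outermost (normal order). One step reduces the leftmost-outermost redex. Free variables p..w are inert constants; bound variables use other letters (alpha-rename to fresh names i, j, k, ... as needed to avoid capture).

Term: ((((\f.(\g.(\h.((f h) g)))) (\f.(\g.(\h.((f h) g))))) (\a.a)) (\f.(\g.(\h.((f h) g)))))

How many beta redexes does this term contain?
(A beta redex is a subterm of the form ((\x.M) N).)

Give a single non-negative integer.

Term: ((((\f.(\g.(\h.((f h) g)))) (\f.(\g.(\h.((f h) g))))) (\a.a)) (\f.(\g.(\h.((f h) g)))))
  Redex: ((\f.(\g.(\h.((f h) g)))) (\f.(\g.(\h.((f h) g)))))
Total redexes: 1

Answer: 1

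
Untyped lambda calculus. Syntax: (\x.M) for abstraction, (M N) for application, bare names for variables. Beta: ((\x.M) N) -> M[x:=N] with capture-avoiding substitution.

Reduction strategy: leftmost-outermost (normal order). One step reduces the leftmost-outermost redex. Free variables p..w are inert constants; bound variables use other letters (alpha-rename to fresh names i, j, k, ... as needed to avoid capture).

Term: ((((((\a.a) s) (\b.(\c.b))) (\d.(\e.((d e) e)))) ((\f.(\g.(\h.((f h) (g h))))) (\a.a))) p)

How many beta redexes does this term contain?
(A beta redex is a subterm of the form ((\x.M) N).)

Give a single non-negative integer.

Term: ((((((\a.a) s) (\b.(\c.b))) (\d.(\e.((d e) e)))) ((\f.(\g.(\h.((f h) (g h))))) (\a.a))) p)
  Redex: ((\a.a) s)
  Redex: ((\f.(\g.(\h.((f h) (g h))))) (\a.a))
Total redexes: 2

Answer: 2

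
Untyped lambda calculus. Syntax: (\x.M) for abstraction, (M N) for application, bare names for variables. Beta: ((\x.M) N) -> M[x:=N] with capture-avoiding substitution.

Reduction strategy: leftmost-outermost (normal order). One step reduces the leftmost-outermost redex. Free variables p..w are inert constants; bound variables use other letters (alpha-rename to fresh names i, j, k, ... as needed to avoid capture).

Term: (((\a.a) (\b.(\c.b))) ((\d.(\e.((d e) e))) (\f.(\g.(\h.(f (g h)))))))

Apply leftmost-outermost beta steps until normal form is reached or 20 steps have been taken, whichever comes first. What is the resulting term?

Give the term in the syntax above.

Answer: (\c.(\e.(\h.(e (e h)))))

Derivation:
Step 0: (((\a.a) (\b.(\c.b))) ((\d.(\e.((d e) e))) (\f.(\g.(\h.(f (g h)))))))
Step 1: ((\b.(\c.b)) ((\d.(\e.((d e) e))) (\f.(\g.(\h.(f (g h)))))))
Step 2: (\c.((\d.(\e.((d e) e))) (\f.(\g.(\h.(f (g h)))))))
Step 3: (\c.(\e.(((\f.(\g.(\h.(f (g h))))) e) e)))
Step 4: (\c.(\e.((\g.(\h.(e (g h)))) e)))
Step 5: (\c.(\e.(\h.(e (e h)))))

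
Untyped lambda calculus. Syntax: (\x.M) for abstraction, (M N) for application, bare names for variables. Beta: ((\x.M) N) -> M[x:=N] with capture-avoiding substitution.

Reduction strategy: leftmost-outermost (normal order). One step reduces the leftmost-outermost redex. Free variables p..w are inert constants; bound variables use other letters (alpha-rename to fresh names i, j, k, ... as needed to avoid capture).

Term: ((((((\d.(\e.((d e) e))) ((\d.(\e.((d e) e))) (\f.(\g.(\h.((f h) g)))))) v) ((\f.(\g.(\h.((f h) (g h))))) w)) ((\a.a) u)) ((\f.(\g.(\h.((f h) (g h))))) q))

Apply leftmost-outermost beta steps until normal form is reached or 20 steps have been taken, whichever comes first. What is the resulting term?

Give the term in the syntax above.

Answer: (((((v v) v) (\g.(\h.((w h) (g h))))) u) (\g.(\h.((q h) (g h)))))

Derivation:
Step 0: ((((((\d.(\e.((d e) e))) ((\d.(\e.((d e) e))) (\f.(\g.(\h.((f h) g)))))) v) ((\f.(\g.(\h.((f h) (g h))))) w)) ((\a.a) u)) ((\f.(\g.(\h.((f h) (g h))))) q))
Step 1: (((((\e.((((\d.(\e.((d e) e))) (\f.(\g.(\h.((f h) g))))) e) e)) v) ((\f.(\g.(\h.((f h) (g h))))) w)) ((\a.a) u)) ((\f.(\g.(\h.((f h) (g h))))) q))
Step 2: (((((((\d.(\e.((d e) e))) (\f.(\g.(\h.((f h) g))))) v) v) ((\f.(\g.(\h.((f h) (g h))))) w)) ((\a.a) u)) ((\f.(\g.(\h.((f h) (g h))))) q))
Step 3: ((((((\e.(((\f.(\g.(\h.((f h) g)))) e) e)) v) v) ((\f.(\g.(\h.((f h) (g h))))) w)) ((\a.a) u)) ((\f.(\g.(\h.((f h) (g h))))) q))
Step 4: (((((((\f.(\g.(\h.((f h) g)))) v) v) v) ((\f.(\g.(\h.((f h) (g h))))) w)) ((\a.a) u)) ((\f.(\g.(\h.((f h) (g h))))) q))
Step 5: ((((((\g.(\h.((v h) g))) v) v) ((\f.(\g.(\h.((f h) (g h))))) w)) ((\a.a) u)) ((\f.(\g.(\h.((f h) (g h))))) q))
Step 6: (((((\h.((v h) v)) v) ((\f.(\g.(\h.((f h) (g h))))) w)) ((\a.a) u)) ((\f.(\g.(\h.((f h) (g h))))) q))
Step 7: (((((v v) v) ((\f.(\g.(\h.((f h) (g h))))) w)) ((\a.a) u)) ((\f.(\g.(\h.((f h) (g h))))) q))
Step 8: (((((v v) v) (\g.(\h.((w h) (g h))))) ((\a.a) u)) ((\f.(\g.(\h.((f h) (g h))))) q))
Step 9: (((((v v) v) (\g.(\h.((w h) (g h))))) u) ((\f.(\g.(\h.((f h) (g h))))) q))
Step 10: (((((v v) v) (\g.(\h.((w h) (g h))))) u) (\g.(\h.((q h) (g h)))))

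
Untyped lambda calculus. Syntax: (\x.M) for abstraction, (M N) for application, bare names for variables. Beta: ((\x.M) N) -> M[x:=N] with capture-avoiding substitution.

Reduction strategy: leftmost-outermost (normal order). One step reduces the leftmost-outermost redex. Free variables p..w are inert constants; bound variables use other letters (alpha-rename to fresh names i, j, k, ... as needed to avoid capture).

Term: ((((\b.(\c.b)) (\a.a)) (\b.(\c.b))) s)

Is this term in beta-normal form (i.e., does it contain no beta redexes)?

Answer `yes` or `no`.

Term: ((((\b.(\c.b)) (\a.a)) (\b.(\c.b))) s)
Found 1 beta redex(es).

Answer: no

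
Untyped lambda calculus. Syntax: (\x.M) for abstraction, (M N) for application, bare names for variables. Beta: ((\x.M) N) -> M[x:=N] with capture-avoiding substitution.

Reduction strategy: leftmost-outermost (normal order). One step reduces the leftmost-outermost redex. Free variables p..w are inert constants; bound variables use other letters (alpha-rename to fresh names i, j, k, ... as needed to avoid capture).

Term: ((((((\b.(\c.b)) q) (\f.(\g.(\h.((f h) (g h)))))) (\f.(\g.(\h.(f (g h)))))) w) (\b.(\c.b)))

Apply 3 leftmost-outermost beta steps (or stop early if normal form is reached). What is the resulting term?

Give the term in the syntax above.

Answer: (((q (\f.(\g.(\h.(f (g h)))))) w) (\b.(\c.b)))

Derivation:
Step 0: ((((((\b.(\c.b)) q) (\f.(\g.(\h.((f h) (g h)))))) (\f.(\g.(\h.(f (g h)))))) w) (\b.(\c.b)))
Step 1: (((((\c.q) (\f.(\g.(\h.((f h) (g h)))))) (\f.(\g.(\h.(f (g h)))))) w) (\b.(\c.b)))
Step 2: (((q (\f.(\g.(\h.(f (g h)))))) w) (\b.(\c.b)))
Step 3: (normal form reached)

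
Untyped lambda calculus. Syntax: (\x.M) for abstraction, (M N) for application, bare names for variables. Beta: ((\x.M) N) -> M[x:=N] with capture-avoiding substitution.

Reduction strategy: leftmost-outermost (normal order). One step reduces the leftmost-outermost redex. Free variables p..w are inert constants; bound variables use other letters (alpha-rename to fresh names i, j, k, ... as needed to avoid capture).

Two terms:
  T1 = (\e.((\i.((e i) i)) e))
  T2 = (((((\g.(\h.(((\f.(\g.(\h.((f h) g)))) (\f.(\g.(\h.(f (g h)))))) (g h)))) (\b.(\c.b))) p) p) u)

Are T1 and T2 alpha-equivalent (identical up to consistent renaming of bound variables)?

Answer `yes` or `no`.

Answer: no

Derivation:
Term 1: (\e.((\i.((e i) i)) e))
Term 2: (((((\g.(\h.(((\f.(\g.(\h.((f h) g)))) (\f.(\g.(\h.(f (g h)))))) (g h)))) (\b.(\c.b))) p) p) u)
Alpha-equivalence: compare structure up to binder renaming.
Result: False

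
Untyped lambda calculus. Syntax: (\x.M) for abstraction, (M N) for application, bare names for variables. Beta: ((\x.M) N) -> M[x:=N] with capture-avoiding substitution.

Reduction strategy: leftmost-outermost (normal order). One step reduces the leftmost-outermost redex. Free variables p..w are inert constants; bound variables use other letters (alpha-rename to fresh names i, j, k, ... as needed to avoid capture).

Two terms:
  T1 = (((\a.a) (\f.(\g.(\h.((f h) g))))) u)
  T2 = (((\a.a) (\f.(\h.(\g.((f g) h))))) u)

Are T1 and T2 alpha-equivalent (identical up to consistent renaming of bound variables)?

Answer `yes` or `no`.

Term 1: (((\a.a) (\f.(\g.(\h.((f h) g))))) u)
Term 2: (((\a.a) (\f.(\h.(\g.((f g) h))))) u)
Alpha-equivalence: compare structure up to binder renaming.
Result: True

Answer: yes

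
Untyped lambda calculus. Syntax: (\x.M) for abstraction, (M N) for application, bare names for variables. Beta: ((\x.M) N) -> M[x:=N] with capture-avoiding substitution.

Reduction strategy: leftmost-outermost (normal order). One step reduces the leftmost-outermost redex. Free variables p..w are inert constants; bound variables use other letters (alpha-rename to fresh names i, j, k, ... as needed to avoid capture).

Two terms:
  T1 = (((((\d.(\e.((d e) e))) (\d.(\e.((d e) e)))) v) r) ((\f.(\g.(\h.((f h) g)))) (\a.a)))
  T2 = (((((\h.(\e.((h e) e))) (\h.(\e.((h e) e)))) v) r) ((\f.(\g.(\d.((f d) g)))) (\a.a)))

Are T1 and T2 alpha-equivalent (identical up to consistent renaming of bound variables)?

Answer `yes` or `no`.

Term 1: (((((\d.(\e.((d e) e))) (\d.(\e.((d e) e)))) v) r) ((\f.(\g.(\h.((f h) g)))) (\a.a)))
Term 2: (((((\h.(\e.((h e) e))) (\h.(\e.((h e) e)))) v) r) ((\f.(\g.(\d.((f d) g)))) (\a.a)))
Alpha-equivalence: compare structure up to binder renaming.
Result: True

Answer: yes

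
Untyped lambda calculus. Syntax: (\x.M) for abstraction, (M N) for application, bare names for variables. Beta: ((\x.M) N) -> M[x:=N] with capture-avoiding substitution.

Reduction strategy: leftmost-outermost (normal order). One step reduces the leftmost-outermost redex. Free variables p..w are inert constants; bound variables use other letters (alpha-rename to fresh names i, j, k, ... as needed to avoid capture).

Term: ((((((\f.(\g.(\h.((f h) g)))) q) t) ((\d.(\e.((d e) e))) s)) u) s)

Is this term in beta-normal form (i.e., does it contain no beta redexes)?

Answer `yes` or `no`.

Term: ((((((\f.(\g.(\h.((f h) g)))) q) t) ((\d.(\e.((d e) e))) s)) u) s)
Found 2 beta redex(es).

Answer: no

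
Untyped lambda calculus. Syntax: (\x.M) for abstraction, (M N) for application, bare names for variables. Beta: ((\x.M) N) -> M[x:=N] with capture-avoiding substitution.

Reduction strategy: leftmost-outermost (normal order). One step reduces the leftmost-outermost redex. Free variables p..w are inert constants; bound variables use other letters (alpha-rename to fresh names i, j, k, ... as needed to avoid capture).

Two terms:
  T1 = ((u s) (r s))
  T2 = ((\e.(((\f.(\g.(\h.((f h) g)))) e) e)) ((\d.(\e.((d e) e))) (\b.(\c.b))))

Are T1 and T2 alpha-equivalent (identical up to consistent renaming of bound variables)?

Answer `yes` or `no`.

Term 1: ((u s) (r s))
Term 2: ((\e.(((\f.(\g.(\h.((f h) g)))) e) e)) ((\d.(\e.((d e) e))) (\b.(\c.b))))
Alpha-equivalence: compare structure up to binder renaming.
Result: False

Answer: no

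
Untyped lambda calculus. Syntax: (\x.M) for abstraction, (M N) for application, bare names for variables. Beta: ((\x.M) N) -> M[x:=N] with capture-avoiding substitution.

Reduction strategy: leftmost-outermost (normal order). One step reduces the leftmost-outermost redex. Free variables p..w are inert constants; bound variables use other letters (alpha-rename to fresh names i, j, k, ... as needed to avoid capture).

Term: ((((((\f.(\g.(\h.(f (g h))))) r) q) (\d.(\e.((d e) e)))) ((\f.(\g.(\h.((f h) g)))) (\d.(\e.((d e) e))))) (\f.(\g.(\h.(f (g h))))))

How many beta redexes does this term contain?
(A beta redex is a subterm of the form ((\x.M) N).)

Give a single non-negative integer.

Term: ((((((\f.(\g.(\h.(f (g h))))) r) q) (\d.(\e.((d e) e)))) ((\f.(\g.(\h.((f h) g)))) (\d.(\e.((d e) e))))) (\f.(\g.(\h.(f (g h))))))
  Redex: ((\f.(\g.(\h.(f (g h))))) r)
  Redex: ((\f.(\g.(\h.((f h) g)))) (\d.(\e.((d e) e))))
Total redexes: 2

Answer: 2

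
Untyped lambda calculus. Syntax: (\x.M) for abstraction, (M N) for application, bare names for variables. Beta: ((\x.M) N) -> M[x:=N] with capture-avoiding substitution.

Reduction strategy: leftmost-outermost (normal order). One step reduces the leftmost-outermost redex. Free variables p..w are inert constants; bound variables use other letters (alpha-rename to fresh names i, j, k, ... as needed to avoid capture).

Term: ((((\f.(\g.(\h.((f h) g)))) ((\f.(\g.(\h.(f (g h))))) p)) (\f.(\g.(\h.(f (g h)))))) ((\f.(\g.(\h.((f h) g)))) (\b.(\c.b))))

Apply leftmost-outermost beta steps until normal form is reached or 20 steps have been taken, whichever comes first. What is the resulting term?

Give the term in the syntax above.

Step 0: ((((\f.(\g.(\h.((f h) g)))) ((\f.(\g.(\h.(f (g h))))) p)) (\f.(\g.(\h.(f (g h)))))) ((\f.(\g.(\h.((f h) g)))) (\b.(\c.b))))
Step 1: (((\g.(\h.((((\f.(\g.(\h.(f (g h))))) p) h) g))) (\f.(\g.(\h.(f (g h)))))) ((\f.(\g.(\h.((f h) g)))) (\b.(\c.b))))
Step 2: ((\h.((((\f.(\g.(\h.(f (g h))))) p) h) (\f.(\g.(\h.(f (g h))))))) ((\f.(\g.(\h.((f h) g)))) (\b.(\c.b))))
Step 3: ((((\f.(\g.(\h.(f (g h))))) p) ((\f.(\g.(\h.((f h) g)))) (\b.(\c.b)))) (\f.(\g.(\h.(f (g h))))))
Step 4: (((\g.(\h.(p (g h)))) ((\f.(\g.(\h.((f h) g)))) (\b.(\c.b)))) (\f.(\g.(\h.(f (g h))))))
Step 5: ((\h.(p (((\f.(\g.(\h.((f h) g)))) (\b.(\c.b))) h))) (\f.(\g.(\h.(f (g h))))))
Step 6: (p (((\f.(\g.(\h.((f h) g)))) (\b.(\c.b))) (\f.(\g.(\h.(f (g h)))))))
Step 7: (p ((\g.(\h.(((\b.(\c.b)) h) g))) (\f.(\g.(\h.(f (g h)))))))
Step 8: (p (\h.(((\b.(\c.b)) h) (\f.(\g.(\h.(f (g h))))))))
Step 9: (p (\h.((\c.h) (\f.(\g.(\h.(f (g h))))))))
Step 10: (p (\h.h))

Answer: (p (\h.h))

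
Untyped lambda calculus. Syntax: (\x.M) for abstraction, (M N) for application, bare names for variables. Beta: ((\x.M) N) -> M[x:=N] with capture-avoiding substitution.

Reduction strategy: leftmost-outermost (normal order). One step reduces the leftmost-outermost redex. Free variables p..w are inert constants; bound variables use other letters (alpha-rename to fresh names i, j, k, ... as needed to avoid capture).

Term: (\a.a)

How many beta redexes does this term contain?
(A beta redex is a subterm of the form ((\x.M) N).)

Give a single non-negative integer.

Term: (\a.a)
  (no redexes)
Total redexes: 0

Answer: 0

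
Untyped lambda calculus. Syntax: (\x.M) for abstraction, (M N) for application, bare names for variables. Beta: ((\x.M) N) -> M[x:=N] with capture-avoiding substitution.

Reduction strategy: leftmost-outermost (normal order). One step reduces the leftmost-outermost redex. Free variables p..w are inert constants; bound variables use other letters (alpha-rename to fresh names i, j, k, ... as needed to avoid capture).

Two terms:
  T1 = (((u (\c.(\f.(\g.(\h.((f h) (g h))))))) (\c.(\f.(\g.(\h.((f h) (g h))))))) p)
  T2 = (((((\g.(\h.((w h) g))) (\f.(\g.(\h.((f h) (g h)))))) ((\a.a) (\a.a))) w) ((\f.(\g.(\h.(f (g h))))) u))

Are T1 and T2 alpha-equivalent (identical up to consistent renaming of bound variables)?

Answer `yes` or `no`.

Term 1: (((u (\c.(\f.(\g.(\h.((f h) (g h))))))) (\c.(\f.(\g.(\h.((f h) (g h))))))) p)
Term 2: (((((\g.(\h.((w h) g))) (\f.(\g.(\h.((f h) (g h)))))) ((\a.a) (\a.a))) w) ((\f.(\g.(\h.(f (g h))))) u))
Alpha-equivalence: compare structure up to binder renaming.
Result: False

Answer: no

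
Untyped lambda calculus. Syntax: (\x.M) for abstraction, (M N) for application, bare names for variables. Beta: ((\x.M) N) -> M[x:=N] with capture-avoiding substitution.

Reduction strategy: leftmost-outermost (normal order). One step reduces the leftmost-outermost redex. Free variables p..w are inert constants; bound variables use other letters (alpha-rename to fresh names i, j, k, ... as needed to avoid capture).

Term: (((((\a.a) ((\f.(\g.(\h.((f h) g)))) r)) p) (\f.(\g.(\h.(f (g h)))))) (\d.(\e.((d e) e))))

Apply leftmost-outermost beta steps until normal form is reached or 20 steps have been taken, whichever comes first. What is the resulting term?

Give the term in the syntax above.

Step 0: (((((\a.a) ((\f.(\g.(\h.((f h) g)))) r)) p) (\f.(\g.(\h.(f (g h)))))) (\d.(\e.((d e) e))))
Step 1: (((((\f.(\g.(\h.((f h) g)))) r) p) (\f.(\g.(\h.(f (g h)))))) (\d.(\e.((d e) e))))
Step 2: ((((\g.(\h.((r h) g))) p) (\f.(\g.(\h.(f (g h)))))) (\d.(\e.((d e) e))))
Step 3: (((\h.((r h) p)) (\f.(\g.(\h.(f (g h)))))) (\d.(\e.((d e) e))))
Step 4: (((r (\f.(\g.(\h.(f (g h)))))) p) (\d.(\e.((d e) e))))

Answer: (((r (\f.(\g.(\h.(f (g h)))))) p) (\d.(\e.((d e) e))))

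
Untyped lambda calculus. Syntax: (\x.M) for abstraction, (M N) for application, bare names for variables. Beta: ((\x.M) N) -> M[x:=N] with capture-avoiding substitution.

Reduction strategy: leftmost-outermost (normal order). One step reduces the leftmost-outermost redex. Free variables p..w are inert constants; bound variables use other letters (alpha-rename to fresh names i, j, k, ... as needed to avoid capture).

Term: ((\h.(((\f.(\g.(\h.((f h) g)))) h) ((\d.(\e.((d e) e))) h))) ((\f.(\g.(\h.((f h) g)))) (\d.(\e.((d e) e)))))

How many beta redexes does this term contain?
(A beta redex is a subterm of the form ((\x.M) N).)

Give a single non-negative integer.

Answer: 4

Derivation:
Term: ((\h.(((\f.(\g.(\h.((f h) g)))) h) ((\d.(\e.((d e) e))) h))) ((\f.(\g.(\h.((f h) g)))) (\d.(\e.((d e) e)))))
  Redex: ((\h.(((\f.(\g.(\h.((f h) g)))) h) ((\d.(\e.((d e) e))) h))) ((\f.(\g.(\h.((f h) g)))) (\d.(\e.((d e) e)))))
  Redex: ((\f.(\g.(\h.((f h) g)))) h)
  Redex: ((\d.(\e.((d e) e))) h)
  Redex: ((\f.(\g.(\h.((f h) g)))) (\d.(\e.((d e) e))))
Total redexes: 4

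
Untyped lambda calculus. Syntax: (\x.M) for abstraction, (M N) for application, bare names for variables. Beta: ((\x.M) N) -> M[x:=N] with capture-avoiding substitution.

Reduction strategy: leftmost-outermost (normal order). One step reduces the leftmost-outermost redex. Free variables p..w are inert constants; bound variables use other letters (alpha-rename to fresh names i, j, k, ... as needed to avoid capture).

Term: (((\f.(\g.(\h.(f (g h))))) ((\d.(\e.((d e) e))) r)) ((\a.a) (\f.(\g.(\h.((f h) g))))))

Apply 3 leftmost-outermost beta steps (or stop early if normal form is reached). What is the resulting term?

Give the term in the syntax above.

Step 0: (((\f.(\g.(\h.(f (g h))))) ((\d.(\e.((d e) e))) r)) ((\a.a) (\f.(\g.(\h.((f h) g))))))
Step 1: ((\g.(\h.(((\d.(\e.((d e) e))) r) (g h)))) ((\a.a) (\f.(\g.(\h.((f h) g))))))
Step 2: (\h.(((\d.(\e.((d e) e))) r) (((\a.a) (\f.(\g.(\h.((f h) g))))) h)))
Step 3: (\h.((\e.((r e) e)) (((\a.a) (\f.(\g.(\h.((f h) g))))) h)))

Answer: (\h.((\e.((r e) e)) (((\a.a) (\f.(\g.(\h.((f h) g))))) h)))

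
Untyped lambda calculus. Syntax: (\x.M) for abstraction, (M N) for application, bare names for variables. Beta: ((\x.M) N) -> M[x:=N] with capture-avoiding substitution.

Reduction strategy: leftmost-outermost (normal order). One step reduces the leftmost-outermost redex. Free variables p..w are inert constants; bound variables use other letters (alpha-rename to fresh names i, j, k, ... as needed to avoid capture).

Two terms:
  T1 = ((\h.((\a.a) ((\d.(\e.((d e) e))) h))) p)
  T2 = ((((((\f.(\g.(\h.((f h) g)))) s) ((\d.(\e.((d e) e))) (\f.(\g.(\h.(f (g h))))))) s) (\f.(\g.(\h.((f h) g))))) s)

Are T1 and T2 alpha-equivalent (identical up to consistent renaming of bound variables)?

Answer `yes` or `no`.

Answer: no

Derivation:
Term 1: ((\h.((\a.a) ((\d.(\e.((d e) e))) h))) p)
Term 2: ((((((\f.(\g.(\h.((f h) g)))) s) ((\d.(\e.((d e) e))) (\f.(\g.(\h.(f (g h))))))) s) (\f.(\g.(\h.((f h) g))))) s)
Alpha-equivalence: compare structure up to binder renaming.
Result: False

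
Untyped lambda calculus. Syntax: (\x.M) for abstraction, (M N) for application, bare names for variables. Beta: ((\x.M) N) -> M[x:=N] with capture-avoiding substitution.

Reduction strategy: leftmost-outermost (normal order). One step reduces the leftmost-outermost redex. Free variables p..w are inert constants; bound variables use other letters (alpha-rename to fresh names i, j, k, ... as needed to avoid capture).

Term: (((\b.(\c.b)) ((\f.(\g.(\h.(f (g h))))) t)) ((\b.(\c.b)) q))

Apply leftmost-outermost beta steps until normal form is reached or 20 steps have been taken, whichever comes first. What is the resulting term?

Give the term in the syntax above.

Answer: (\g.(\h.(t (g h))))

Derivation:
Step 0: (((\b.(\c.b)) ((\f.(\g.(\h.(f (g h))))) t)) ((\b.(\c.b)) q))
Step 1: ((\c.((\f.(\g.(\h.(f (g h))))) t)) ((\b.(\c.b)) q))
Step 2: ((\f.(\g.(\h.(f (g h))))) t)
Step 3: (\g.(\h.(t (g h))))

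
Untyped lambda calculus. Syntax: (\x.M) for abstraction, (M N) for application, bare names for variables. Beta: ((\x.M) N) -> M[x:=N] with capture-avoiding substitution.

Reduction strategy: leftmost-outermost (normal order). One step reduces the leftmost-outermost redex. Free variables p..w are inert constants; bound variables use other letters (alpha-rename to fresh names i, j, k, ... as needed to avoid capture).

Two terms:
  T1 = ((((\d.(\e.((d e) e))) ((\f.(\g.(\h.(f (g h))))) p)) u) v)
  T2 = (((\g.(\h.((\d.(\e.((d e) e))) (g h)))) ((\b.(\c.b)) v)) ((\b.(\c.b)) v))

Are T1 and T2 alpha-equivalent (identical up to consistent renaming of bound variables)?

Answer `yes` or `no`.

Answer: no

Derivation:
Term 1: ((((\d.(\e.((d e) e))) ((\f.(\g.(\h.(f (g h))))) p)) u) v)
Term 2: (((\g.(\h.((\d.(\e.((d e) e))) (g h)))) ((\b.(\c.b)) v)) ((\b.(\c.b)) v))
Alpha-equivalence: compare structure up to binder renaming.
Result: False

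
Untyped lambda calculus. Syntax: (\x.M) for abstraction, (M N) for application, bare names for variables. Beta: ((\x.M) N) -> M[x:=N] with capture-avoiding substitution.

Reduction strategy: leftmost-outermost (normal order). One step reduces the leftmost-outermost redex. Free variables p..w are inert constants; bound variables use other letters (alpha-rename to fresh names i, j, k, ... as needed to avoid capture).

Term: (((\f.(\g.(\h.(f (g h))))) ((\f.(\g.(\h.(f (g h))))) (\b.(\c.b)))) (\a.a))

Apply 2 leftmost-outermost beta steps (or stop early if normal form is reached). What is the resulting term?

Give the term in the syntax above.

Answer: (\h.(((\f.(\g.(\h.(f (g h))))) (\b.(\c.b))) ((\a.a) h)))

Derivation:
Step 0: (((\f.(\g.(\h.(f (g h))))) ((\f.(\g.(\h.(f (g h))))) (\b.(\c.b)))) (\a.a))
Step 1: ((\g.(\h.(((\f.(\g.(\h.(f (g h))))) (\b.(\c.b))) (g h)))) (\a.a))
Step 2: (\h.(((\f.(\g.(\h.(f (g h))))) (\b.(\c.b))) ((\a.a) h)))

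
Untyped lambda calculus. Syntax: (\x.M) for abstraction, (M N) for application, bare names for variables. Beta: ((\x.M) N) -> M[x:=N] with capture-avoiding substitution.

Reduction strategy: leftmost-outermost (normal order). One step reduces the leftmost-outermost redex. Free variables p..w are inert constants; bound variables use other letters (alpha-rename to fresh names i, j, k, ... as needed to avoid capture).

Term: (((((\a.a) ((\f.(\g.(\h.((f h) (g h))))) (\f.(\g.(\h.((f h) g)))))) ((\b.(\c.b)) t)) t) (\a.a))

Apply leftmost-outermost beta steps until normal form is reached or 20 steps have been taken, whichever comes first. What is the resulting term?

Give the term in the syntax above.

Answer: ((t (\a.a)) t)

Derivation:
Step 0: (((((\a.a) ((\f.(\g.(\h.((f h) (g h))))) (\f.(\g.(\h.((f h) g)))))) ((\b.(\c.b)) t)) t) (\a.a))
Step 1: (((((\f.(\g.(\h.((f h) (g h))))) (\f.(\g.(\h.((f h) g))))) ((\b.(\c.b)) t)) t) (\a.a))
Step 2: ((((\g.(\h.(((\f.(\g.(\h.((f h) g)))) h) (g h)))) ((\b.(\c.b)) t)) t) (\a.a))
Step 3: (((\h.(((\f.(\g.(\h.((f h) g)))) h) (((\b.(\c.b)) t) h))) t) (\a.a))
Step 4: ((((\f.(\g.(\h.((f h) g)))) t) (((\b.(\c.b)) t) t)) (\a.a))
Step 5: (((\g.(\h.((t h) g))) (((\b.(\c.b)) t) t)) (\a.a))
Step 6: ((\h.((t h) (((\b.(\c.b)) t) t))) (\a.a))
Step 7: ((t (\a.a)) (((\b.(\c.b)) t) t))
Step 8: ((t (\a.a)) ((\c.t) t))
Step 9: ((t (\a.a)) t)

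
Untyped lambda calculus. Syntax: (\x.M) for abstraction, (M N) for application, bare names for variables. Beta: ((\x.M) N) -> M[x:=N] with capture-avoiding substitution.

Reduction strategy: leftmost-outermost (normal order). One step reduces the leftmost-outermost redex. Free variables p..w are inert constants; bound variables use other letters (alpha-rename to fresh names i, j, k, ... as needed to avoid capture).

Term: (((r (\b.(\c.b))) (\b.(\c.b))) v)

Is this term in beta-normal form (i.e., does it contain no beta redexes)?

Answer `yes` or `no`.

Term: (((r (\b.(\c.b))) (\b.(\c.b))) v)
No beta redexes found.

Answer: yes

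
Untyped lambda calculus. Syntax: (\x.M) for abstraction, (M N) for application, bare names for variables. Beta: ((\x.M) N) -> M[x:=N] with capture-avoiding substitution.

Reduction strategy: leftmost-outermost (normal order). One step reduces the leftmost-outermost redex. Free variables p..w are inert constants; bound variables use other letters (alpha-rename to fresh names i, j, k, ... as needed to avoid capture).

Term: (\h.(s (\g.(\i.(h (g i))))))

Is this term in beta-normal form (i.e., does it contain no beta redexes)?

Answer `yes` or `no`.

Answer: yes

Derivation:
Term: (\h.(s (\g.(\i.(h (g i))))))
No beta redexes found.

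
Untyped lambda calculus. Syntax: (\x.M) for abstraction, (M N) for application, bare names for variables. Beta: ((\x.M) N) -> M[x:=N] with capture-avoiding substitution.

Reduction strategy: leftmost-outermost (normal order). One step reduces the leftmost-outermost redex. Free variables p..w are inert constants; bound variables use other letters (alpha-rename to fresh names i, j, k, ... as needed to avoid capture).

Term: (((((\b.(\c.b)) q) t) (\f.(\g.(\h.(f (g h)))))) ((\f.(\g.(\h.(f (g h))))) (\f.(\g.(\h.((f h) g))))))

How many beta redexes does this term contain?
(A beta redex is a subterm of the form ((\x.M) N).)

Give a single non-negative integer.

Answer: 2

Derivation:
Term: (((((\b.(\c.b)) q) t) (\f.(\g.(\h.(f (g h)))))) ((\f.(\g.(\h.(f (g h))))) (\f.(\g.(\h.((f h) g))))))
  Redex: ((\b.(\c.b)) q)
  Redex: ((\f.(\g.(\h.(f (g h))))) (\f.(\g.(\h.((f h) g)))))
Total redexes: 2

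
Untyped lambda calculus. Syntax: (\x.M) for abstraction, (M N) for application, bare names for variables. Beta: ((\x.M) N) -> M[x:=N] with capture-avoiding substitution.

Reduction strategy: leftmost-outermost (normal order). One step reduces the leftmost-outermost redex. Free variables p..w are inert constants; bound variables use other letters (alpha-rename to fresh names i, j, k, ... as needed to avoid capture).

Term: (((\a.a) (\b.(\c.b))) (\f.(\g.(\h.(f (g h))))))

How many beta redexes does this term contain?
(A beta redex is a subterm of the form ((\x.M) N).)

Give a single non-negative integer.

Answer: 1

Derivation:
Term: (((\a.a) (\b.(\c.b))) (\f.(\g.(\h.(f (g h))))))
  Redex: ((\a.a) (\b.(\c.b)))
Total redexes: 1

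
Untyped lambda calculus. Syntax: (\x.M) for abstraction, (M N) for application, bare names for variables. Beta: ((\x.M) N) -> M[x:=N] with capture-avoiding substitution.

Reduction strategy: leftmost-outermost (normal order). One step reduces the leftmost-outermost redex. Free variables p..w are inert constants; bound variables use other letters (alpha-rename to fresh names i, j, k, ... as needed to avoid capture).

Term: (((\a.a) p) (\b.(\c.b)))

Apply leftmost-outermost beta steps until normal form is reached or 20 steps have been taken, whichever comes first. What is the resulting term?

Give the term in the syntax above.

Step 0: (((\a.a) p) (\b.(\c.b)))
Step 1: (p (\b.(\c.b)))

Answer: (p (\b.(\c.b)))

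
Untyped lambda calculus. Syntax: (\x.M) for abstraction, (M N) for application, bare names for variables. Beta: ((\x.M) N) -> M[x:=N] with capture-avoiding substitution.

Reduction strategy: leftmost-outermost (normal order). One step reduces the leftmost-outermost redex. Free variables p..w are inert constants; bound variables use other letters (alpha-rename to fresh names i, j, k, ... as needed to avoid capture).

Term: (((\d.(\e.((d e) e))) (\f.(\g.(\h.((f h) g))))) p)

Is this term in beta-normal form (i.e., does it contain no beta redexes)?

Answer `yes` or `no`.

Term: (((\d.(\e.((d e) e))) (\f.(\g.(\h.((f h) g))))) p)
Found 1 beta redex(es).

Answer: no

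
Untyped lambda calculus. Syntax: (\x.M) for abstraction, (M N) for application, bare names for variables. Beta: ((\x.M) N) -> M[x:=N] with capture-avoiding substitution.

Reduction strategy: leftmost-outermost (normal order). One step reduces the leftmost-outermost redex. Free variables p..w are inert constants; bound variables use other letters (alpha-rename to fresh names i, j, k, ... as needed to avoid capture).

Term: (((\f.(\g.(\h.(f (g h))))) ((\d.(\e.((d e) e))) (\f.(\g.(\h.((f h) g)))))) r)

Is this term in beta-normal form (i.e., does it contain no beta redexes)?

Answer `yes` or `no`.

Answer: no

Derivation:
Term: (((\f.(\g.(\h.(f (g h))))) ((\d.(\e.((d e) e))) (\f.(\g.(\h.((f h) g)))))) r)
Found 2 beta redex(es).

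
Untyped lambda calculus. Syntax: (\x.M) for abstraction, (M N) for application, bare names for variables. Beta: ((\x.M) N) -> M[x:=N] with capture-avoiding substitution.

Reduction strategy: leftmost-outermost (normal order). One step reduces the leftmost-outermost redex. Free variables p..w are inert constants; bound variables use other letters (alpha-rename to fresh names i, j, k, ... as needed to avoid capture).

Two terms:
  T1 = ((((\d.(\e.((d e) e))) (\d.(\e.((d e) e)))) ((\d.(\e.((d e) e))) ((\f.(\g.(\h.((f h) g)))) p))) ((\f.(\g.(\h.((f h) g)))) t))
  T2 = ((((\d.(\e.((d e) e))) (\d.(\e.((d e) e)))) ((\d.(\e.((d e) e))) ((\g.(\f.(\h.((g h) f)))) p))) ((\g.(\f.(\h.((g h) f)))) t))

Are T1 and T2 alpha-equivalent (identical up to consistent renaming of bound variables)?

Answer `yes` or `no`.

Term 1: ((((\d.(\e.((d e) e))) (\d.(\e.((d e) e)))) ((\d.(\e.((d e) e))) ((\f.(\g.(\h.((f h) g)))) p))) ((\f.(\g.(\h.((f h) g)))) t))
Term 2: ((((\d.(\e.((d e) e))) (\d.(\e.((d e) e)))) ((\d.(\e.((d e) e))) ((\g.(\f.(\h.((g h) f)))) p))) ((\g.(\f.(\h.((g h) f)))) t))
Alpha-equivalence: compare structure up to binder renaming.
Result: True

Answer: yes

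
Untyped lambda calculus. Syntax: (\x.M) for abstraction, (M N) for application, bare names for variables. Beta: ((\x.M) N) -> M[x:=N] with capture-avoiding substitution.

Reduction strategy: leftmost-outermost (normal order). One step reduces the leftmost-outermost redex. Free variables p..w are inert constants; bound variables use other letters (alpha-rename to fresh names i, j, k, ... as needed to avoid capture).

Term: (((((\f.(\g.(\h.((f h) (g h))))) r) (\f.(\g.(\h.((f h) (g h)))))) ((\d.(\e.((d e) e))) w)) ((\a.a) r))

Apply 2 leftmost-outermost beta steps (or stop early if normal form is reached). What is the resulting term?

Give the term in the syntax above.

Answer: (((\h.((r h) ((\f.(\g.(\h.((f h) (g h))))) h))) ((\d.(\e.((d e) e))) w)) ((\a.a) r))

Derivation:
Step 0: (((((\f.(\g.(\h.((f h) (g h))))) r) (\f.(\g.(\h.((f h) (g h)))))) ((\d.(\e.((d e) e))) w)) ((\a.a) r))
Step 1: ((((\g.(\h.((r h) (g h)))) (\f.(\g.(\h.((f h) (g h)))))) ((\d.(\e.((d e) e))) w)) ((\a.a) r))
Step 2: (((\h.((r h) ((\f.(\g.(\h.((f h) (g h))))) h))) ((\d.(\e.((d e) e))) w)) ((\a.a) r))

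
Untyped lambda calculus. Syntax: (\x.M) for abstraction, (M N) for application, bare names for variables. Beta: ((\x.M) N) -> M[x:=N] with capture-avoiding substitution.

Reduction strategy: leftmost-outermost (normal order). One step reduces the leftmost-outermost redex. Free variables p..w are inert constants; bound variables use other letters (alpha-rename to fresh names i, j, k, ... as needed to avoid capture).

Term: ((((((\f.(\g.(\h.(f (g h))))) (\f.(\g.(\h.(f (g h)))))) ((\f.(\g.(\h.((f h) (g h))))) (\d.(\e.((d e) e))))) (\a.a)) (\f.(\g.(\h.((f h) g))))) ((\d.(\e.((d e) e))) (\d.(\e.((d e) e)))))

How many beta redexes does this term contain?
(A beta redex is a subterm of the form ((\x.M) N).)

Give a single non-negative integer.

Term: ((((((\f.(\g.(\h.(f (g h))))) (\f.(\g.(\h.(f (g h)))))) ((\f.(\g.(\h.((f h) (g h))))) (\d.(\e.((d e) e))))) (\a.a)) (\f.(\g.(\h.((f h) g))))) ((\d.(\e.((d e) e))) (\d.(\e.((d e) e)))))
  Redex: ((\f.(\g.(\h.(f (g h))))) (\f.(\g.(\h.(f (g h))))))
  Redex: ((\f.(\g.(\h.((f h) (g h))))) (\d.(\e.((d e) e))))
  Redex: ((\d.(\e.((d e) e))) (\d.(\e.((d e) e))))
Total redexes: 3

Answer: 3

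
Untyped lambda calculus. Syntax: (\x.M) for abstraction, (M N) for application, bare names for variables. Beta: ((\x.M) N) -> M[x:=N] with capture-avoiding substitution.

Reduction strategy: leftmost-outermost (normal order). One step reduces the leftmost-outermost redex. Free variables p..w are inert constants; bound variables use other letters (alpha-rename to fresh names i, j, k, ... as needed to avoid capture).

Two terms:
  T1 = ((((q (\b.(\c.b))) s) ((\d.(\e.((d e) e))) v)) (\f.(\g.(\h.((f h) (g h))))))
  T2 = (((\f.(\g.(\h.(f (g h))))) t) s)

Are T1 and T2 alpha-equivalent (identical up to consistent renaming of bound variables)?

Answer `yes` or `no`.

Term 1: ((((q (\b.(\c.b))) s) ((\d.(\e.((d e) e))) v)) (\f.(\g.(\h.((f h) (g h))))))
Term 2: (((\f.(\g.(\h.(f (g h))))) t) s)
Alpha-equivalence: compare structure up to binder renaming.
Result: False

Answer: no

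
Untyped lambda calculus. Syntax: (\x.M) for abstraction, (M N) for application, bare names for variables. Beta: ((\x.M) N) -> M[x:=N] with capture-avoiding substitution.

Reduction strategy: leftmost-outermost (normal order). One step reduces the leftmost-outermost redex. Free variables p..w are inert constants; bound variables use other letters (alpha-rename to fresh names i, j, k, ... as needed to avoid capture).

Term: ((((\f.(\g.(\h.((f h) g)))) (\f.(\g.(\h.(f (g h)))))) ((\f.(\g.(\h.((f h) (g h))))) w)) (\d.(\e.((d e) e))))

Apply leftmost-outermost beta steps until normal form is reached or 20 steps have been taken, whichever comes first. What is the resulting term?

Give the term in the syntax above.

Answer: (\h.(\e.(((w e) (h e)) e)))

Derivation:
Step 0: ((((\f.(\g.(\h.((f h) g)))) (\f.(\g.(\h.(f (g h)))))) ((\f.(\g.(\h.((f h) (g h))))) w)) (\d.(\e.((d e) e))))
Step 1: (((\g.(\h.(((\f.(\g.(\h.(f (g h))))) h) g))) ((\f.(\g.(\h.((f h) (g h))))) w)) (\d.(\e.((d e) e))))
Step 2: ((\h.(((\f.(\g.(\h.(f (g h))))) h) ((\f.(\g.(\h.((f h) (g h))))) w))) (\d.(\e.((d e) e))))
Step 3: (((\f.(\g.(\h.(f (g h))))) (\d.(\e.((d e) e)))) ((\f.(\g.(\h.((f h) (g h))))) w))
Step 4: ((\g.(\h.((\d.(\e.((d e) e))) (g h)))) ((\f.(\g.(\h.((f h) (g h))))) w))
Step 5: (\h.((\d.(\e.((d e) e))) (((\f.(\g.(\h.((f h) (g h))))) w) h)))
Step 6: (\h.(\e.(((((\f.(\g.(\h.((f h) (g h))))) w) h) e) e)))
Step 7: (\h.(\e.((((\g.(\h.((w h) (g h)))) h) e) e)))
Step 8: (\h.(\e.(((\i.((w i) (h i))) e) e)))
Step 9: (\h.(\e.(((w e) (h e)) e)))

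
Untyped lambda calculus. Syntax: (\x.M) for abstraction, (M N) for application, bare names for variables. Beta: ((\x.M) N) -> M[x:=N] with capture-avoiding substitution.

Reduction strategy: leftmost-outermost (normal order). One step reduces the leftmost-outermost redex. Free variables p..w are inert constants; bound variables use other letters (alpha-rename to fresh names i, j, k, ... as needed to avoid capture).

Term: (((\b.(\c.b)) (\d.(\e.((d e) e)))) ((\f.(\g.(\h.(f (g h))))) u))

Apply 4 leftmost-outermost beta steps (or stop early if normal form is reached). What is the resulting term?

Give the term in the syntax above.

Step 0: (((\b.(\c.b)) (\d.(\e.((d e) e)))) ((\f.(\g.(\h.(f (g h))))) u))
Step 1: ((\c.(\d.(\e.((d e) e)))) ((\f.(\g.(\h.(f (g h))))) u))
Step 2: (\d.(\e.((d e) e)))
Step 3: (normal form reached)

Answer: (\d.(\e.((d e) e)))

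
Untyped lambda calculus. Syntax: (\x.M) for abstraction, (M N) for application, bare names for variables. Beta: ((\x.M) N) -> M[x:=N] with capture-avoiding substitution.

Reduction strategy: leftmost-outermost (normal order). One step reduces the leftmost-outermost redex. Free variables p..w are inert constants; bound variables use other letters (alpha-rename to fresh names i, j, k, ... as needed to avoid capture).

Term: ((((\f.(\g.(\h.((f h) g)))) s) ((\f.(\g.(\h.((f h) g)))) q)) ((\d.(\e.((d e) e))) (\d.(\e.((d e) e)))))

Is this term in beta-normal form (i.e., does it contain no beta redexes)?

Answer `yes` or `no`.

Answer: no

Derivation:
Term: ((((\f.(\g.(\h.((f h) g)))) s) ((\f.(\g.(\h.((f h) g)))) q)) ((\d.(\e.((d e) e))) (\d.(\e.((d e) e)))))
Found 3 beta redex(es).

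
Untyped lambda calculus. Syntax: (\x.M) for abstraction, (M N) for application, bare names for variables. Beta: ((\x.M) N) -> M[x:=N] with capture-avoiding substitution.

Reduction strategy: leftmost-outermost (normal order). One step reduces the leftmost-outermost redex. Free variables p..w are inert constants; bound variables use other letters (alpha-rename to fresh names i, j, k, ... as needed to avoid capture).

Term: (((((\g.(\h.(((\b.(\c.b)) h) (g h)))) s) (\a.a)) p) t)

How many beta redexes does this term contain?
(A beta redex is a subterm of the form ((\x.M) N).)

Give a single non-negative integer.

Answer: 2

Derivation:
Term: (((((\g.(\h.(((\b.(\c.b)) h) (g h)))) s) (\a.a)) p) t)
  Redex: ((\g.(\h.(((\b.(\c.b)) h) (g h)))) s)
  Redex: ((\b.(\c.b)) h)
Total redexes: 2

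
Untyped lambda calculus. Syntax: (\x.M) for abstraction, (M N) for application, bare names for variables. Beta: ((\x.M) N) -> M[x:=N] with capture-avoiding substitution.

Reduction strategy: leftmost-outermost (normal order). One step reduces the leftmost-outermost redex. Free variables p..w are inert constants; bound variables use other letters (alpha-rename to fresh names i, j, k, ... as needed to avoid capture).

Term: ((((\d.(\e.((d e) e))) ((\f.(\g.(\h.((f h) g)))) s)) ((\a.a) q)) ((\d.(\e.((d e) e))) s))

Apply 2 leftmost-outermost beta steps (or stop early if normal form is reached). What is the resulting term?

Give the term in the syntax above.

Step 0: ((((\d.(\e.((d e) e))) ((\f.(\g.(\h.((f h) g)))) s)) ((\a.a) q)) ((\d.(\e.((d e) e))) s))
Step 1: (((\e.((((\f.(\g.(\h.((f h) g)))) s) e) e)) ((\a.a) q)) ((\d.(\e.((d e) e))) s))
Step 2: (((((\f.(\g.(\h.((f h) g)))) s) ((\a.a) q)) ((\a.a) q)) ((\d.(\e.((d e) e))) s))

Answer: (((((\f.(\g.(\h.((f h) g)))) s) ((\a.a) q)) ((\a.a) q)) ((\d.(\e.((d e) e))) s))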